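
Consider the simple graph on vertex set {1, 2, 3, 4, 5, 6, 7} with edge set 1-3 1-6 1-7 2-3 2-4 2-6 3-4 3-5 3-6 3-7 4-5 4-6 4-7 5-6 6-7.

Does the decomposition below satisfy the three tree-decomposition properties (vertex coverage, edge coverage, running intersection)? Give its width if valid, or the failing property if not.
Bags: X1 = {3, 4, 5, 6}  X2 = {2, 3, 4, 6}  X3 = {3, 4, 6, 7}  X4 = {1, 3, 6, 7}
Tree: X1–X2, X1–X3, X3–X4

Every vertex of G appears in some bag (union = {1, 2, 3, 4, 5, 6, 7}); every edge is covered by a bag; and for each vertex v the set of bags containing v is connected in the bag tree. The decomposition is therefore valid. The largest bag has 4 vertices, so the width is 3.

Yes; width 3.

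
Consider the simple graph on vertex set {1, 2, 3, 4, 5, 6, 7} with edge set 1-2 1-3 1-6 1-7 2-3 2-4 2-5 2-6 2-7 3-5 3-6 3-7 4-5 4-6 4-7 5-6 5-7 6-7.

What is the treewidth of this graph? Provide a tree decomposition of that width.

Every bag has size at most 5, so the width is 5 − 1 = 4 and tw(G) ≤ 4. On the other hand G contains the 5-clique {1, 2, 3, 6, 7}. A clique must lie in a single bag of any decomposition, so no decomposition can have width below 4. The upper and lower bounds meet at 4, so that is the treewidth.

Treewidth 4.
One such decomposition:
Bags: B1 = {2, 3, 5, 6, 7}  B2 = {2, 4, 5, 6, 7}  B3 = {1, 2, 3, 6, 7}
Tree: B1–B2, B1–B3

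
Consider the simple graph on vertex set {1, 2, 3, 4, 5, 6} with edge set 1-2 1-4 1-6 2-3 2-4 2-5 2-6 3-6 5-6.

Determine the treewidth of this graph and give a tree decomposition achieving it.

The largest bag has 3 vertices, giving width 2; this decomposition certifies tw(G) ≤ 2. For the lower bound, the 3 vertices {1, 2, 4} are pairwise adjacent, and any tree decomposition puts a clique entirely inside one bag — forcing width ≥ 2. Therefore the treewidth is 2.

Treewidth 2.
One optimal decomposition is:
Bags: B1 = {1, 2, 4}  B2 = {1, 2, 6}  B3 = {2, 5, 6}  B4 = {2, 3, 6}
Tree: B1–B2, B2–B3, B2–B4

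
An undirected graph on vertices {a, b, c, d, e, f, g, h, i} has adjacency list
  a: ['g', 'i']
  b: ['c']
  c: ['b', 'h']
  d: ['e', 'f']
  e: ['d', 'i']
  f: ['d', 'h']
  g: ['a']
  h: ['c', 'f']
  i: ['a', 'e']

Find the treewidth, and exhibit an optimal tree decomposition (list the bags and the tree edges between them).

Treewidth 1.
Bags: B1 = {a, g}  B2 = {a, i}  B3 = {e, i}  B4 = {d, e}  B5 = {d, f}  B6 = {f, h}  B7 = {c, h}  B8 = {b, c}
Tree: B1–B2, B2–B3, B3–B4, B4–B5, B5–B6, B6–B7, B7–B8

Every bag has size at most 2, so the width is 2 − 1 = 1 and tw(G) ≤ 1. Any graph with an edge has treewidth ≥ 1, and G has the edge g–a. The upper and lower bounds meet at 1, so that is the treewidth.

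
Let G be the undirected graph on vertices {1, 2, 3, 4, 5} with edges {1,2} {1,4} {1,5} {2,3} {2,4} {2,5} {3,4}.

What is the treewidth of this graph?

A width-2 tree decomposition is:
Bags: B1 = {1, 2, 5}  B2 = {1, 2, 4}  B3 = {2, 3, 4}
Tree: B1–B2, B2–B3
The largest bag has 3 vertices, giving width 2; this decomposition certifies tw(G) ≤ 2. On the other hand G contains the 3-clique {1, 2, 4}. A clique must lie in a single bag of any decomposition, so no decomposition can have width below 2. The upper and lower bounds meet at 2, so that is the treewidth.

2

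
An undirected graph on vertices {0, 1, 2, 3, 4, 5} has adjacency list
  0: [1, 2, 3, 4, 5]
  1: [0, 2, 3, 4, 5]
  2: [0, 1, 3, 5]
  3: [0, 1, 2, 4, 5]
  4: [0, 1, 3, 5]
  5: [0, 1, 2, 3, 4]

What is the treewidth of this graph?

4

A width-4 tree decomposition is:
Bags: B1 = {0, 1, 3, 4, 5}  B2 = {0, 1, 2, 3, 5}
Tree: B1–B2
Every bag has size at most 5, so the width is 5 − 1 = 4 and tw(G) ≤ 4. Conversely, {0, 1, 2, 3, 5} is a clique of size 5, and the vertices of any clique must share a bag in every tree decomposition; so some bag has ≥ 5 vertices and tw(G) ≥ 4. Therefore the treewidth is 4.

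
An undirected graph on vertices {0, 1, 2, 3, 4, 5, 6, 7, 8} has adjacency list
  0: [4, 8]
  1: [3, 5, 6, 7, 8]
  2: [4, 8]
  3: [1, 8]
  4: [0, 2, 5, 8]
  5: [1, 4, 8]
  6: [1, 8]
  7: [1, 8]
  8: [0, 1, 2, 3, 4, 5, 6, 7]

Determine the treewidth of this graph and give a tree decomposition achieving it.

Treewidth 2.
Bags: B1 = {1, 5, 8}  B2 = {1, 6, 8}  B3 = {4, 5, 8}  B4 = {1, 7, 8}  B5 = {0, 4, 8}  B6 = {2, 4, 8}  B7 = {1, 3, 8}
Tree: B1–B2, B1–B3, B1–B4, B3–B5, B5–B6, B1–B7

The largest bag has 3 vertices, giving width 2; this decomposition certifies tw(G) ≤ 2. On the other hand G contains the 3-clique {0, 4, 8}. A clique must lie in a single bag of any decomposition, so no decomposition can have width below 2. The upper and lower bounds meet at 2, so that is the treewidth.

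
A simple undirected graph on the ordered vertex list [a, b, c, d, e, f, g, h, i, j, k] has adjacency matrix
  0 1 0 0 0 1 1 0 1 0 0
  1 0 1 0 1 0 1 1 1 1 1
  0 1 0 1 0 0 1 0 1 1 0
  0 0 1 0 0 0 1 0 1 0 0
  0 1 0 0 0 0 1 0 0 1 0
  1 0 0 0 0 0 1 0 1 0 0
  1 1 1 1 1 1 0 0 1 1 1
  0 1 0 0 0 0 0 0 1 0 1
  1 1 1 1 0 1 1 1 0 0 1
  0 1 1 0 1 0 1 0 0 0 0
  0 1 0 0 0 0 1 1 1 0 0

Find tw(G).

A width-3 tree decomposition is:
Bags: B1 = {b, c, g, i}  B2 = {b, c, g, j}  B3 = {b, g, i, k}  B4 = {b, h, i, k}  B5 = {c, d, g, i}  B6 = {a, b, g, i}  B7 = {b, e, g, j}  B8 = {a, f, g, i}
Tree: B1–B2, B1–B3, B3–B4, B1–B5, B1–B6, B2–B7, B6–B8
Every bag has size at most 4, so the width is 4 − 1 = 3 and tw(G) ≤ 3. On the other hand G contains the 4-clique {c, d, g, i}. A clique must lie in a single bag of any decomposition, so no decomposition can have width below 3. Hence tw(G) = 3 exactly.

3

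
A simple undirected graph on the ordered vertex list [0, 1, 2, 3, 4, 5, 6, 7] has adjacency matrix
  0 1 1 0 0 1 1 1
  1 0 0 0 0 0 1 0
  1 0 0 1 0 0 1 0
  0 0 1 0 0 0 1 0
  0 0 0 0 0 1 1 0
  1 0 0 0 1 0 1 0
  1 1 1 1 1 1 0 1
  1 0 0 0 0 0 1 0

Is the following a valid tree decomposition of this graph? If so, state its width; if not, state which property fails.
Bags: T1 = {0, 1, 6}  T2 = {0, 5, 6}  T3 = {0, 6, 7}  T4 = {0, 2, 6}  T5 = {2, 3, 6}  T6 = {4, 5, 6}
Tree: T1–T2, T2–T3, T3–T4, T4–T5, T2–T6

Yes; width 2.

Every vertex of G appears in some bag (union = {0, 1, 2, 3, 4, 5, 6, 7}); every edge is covered by a bag; and for each vertex v the set of bags containing v is connected in the bag tree. The decomposition is therefore valid. The largest bag has 3 vertices, so the width is 2.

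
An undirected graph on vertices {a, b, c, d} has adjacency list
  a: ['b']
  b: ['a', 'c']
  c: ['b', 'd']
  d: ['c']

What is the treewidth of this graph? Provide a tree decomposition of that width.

Treewidth 1.
One such decomposition:
Bags: B1 = {a, b}  B2 = {b, c}  B3 = {c, d}
Tree: B1–B2, B2–B3

Each bag holds 2 vertices, so the decomposition has width 1, which upper-bounds the treewidth. Since G has at least one edge (e.g. b–a), it is not an edgeless graph, so tw(G) ≥ 1. Hence tw(G) = 1 exactly.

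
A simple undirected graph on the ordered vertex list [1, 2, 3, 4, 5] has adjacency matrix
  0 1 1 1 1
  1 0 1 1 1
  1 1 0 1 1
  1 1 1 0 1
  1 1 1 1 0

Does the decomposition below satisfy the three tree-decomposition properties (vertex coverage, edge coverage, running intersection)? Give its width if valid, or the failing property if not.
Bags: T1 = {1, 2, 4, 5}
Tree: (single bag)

No — vertex 3 appears in no bag.

A tree decomposition must satisfy three properties: every vertex lies in some bag; for every edge, both endpoints lie together in some bag; and for every vertex, the bags containing it form a connected subtree. Here vertex 3 appears in no bag, so the decomposition is invalid.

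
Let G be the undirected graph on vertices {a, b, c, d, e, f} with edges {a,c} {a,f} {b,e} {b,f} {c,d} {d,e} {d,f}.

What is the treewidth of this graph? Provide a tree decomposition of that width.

Each bag holds 3 vertices, so the decomposition has width 2, which upper-bounds the treewidth. Since c–a–f–d–c is a cycle in G, G is not acyclic. Forests are exactly the graphs of treewidth ≤ 1, so tw(G) ≥ 2. Therefore the treewidth is 2.

Treewidth 2.
Bags: B1 = {a, c, d}  B2 = {a, d, f}  B3 = {d, e, f}  B4 = {b, e, f}
Tree: B1–B2, B2–B3, B3–B4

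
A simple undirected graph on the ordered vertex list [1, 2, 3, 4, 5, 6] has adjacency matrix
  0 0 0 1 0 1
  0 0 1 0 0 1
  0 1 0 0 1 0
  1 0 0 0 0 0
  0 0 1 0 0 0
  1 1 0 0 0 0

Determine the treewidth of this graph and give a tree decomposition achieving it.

Every bag has size at most 2, so the width is 2 − 1 = 1 and tw(G) ≤ 1. Any graph with an edge has treewidth ≥ 1, and G has the edge 2–6. Hence tw(G) = 1 exactly.

Treewidth 1.
Bags: B1 = {2, 6}  B2 = {1, 6}  B3 = {1, 4}  B4 = {2, 3}  B5 = {3, 5}
Tree: B1–B2, B2–B3, B1–B4, B4–B5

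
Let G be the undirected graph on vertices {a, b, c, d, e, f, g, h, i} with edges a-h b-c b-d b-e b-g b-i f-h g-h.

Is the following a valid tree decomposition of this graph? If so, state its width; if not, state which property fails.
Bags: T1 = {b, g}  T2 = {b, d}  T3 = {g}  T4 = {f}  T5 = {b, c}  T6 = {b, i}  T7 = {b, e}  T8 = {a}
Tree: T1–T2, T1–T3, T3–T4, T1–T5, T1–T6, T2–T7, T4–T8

No — vertex h appears in no bag.

A tree decomposition must satisfy three properties: every vertex lies in some bag; for every edge, both endpoints lie together in some bag; and for every vertex, the bags containing it form a connected subtree. Here vertex h appears in no bag, so the decomposition is invalid.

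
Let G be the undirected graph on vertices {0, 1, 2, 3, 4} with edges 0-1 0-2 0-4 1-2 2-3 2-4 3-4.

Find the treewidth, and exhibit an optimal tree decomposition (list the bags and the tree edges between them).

Every bag has size at most 3, so the width is 3 − 1 = 2 and tw(G) ≤ 2. On the other hand G contains the 3-clique {0, 1, 2}. A clique must lie in a single bag of any decomposition, so no decomposition can have width below 2. Therefore the treewidth is 2.

Treewidth 2.
Bags: B1 = {0, 1, 2}  B2 = {0, 2, 4}  B3 = {2, 3, 4}
Tree: B1–B2, B2–B3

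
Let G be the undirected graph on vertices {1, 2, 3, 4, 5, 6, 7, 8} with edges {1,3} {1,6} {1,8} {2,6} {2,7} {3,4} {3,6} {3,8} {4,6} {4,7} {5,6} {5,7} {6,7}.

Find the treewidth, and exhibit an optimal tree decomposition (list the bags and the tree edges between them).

Every bag has size at most 3, so the width is 3 − 1 = 2 and tw(G) ≤ 2. On the other hand G contains the 3-clique {1, 3, 8}. A clique must lie in a single bag of any decomposition, so no decomposition can have width below 2. Hence tw(G) = 2 exactly.

Treewidth 2.
One optimal decomposition is:
Bags: B1 = {3, 4, 6}  B2 = {4, 6, 7}  B3 = {1, 3, 6}  B4 = {5, 6, 7}  B5 = {1, 3, 8}  B6 = {2, 6, 7}
Tree: B1–B2, B1–B3, B2–B4, B3–B5, B2–B6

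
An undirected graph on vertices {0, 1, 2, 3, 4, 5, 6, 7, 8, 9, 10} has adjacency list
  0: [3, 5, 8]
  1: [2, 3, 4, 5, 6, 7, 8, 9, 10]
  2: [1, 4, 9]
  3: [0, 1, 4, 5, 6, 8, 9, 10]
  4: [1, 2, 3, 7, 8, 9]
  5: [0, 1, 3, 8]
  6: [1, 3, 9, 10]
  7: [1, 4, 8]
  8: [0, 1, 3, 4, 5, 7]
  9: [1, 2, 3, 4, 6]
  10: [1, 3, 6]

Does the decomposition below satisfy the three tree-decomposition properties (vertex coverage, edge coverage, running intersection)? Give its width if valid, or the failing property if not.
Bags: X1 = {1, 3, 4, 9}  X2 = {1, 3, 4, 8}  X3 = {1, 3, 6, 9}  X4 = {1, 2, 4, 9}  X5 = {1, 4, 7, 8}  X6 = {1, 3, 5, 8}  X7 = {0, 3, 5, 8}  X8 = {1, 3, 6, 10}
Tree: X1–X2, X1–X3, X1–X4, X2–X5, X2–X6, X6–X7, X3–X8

Yes; width 3.

Vertex coverage: the bags together contain {0, 1, 2, 3, 4, 5, 6, 7, 8, 9, 10}, the full vertex set. Edge coverage: each edge of G has both endpoints in at least one bag. Running intersection: for every vertex, the bags containing it form a connected subtree. All three properties hold, so this is a valid tree decomposition of width max|bag| − 1 = 3, and hence tw(G) ≤ 3.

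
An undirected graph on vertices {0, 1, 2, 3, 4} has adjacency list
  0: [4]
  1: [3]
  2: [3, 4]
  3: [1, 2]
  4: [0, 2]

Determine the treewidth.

A width-1 tree decomposition is:
Bags: B1 = {1, 3}  B2 = {2, 3}  B3 = {2, 4}  B4 = {0, 4}
Tree: B1–B2, B2–B3, B3–B4
Every bag has size at most 2, so the width is 2 − 1 = 1 and tw(G) ≤ 1. Any graph with an edge has treewidth ≥ 1, and G has the edge 1–3. Therefore the treewidth is 1.

1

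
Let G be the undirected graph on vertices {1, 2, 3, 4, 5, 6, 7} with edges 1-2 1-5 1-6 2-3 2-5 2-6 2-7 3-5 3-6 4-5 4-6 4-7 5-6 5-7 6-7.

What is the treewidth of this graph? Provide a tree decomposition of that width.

Treewidth 3.
One such decomposition:
Bags: B1 = {1, 2, 5, 6}  B2 = {2, 5, 6, 7}  B3 = {2, 3, 5, 6}  B4 = {4, 5, 6, 7}
Tree: B1–B2, B1–B3, B2–B4

Each bag holds 4 vertices, so the decomposition has width 3, which upper-bounds the treewidth. Conversely, {1, 2, 5, 6} is a clique of size 4, and the vertices of any clique must share a bag in every tree decomposition; so some bag has ≥ 4 vertices and tw(G) ≥ 3. Hence tw(G) = 3 exactly.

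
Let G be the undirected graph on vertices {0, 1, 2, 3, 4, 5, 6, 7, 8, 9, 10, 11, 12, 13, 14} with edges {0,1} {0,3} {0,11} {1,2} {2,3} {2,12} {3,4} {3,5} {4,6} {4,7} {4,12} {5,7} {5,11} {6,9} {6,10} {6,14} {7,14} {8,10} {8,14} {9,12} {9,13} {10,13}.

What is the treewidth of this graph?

A width-3 tree decomposition is:
Bags: B1 = {8, 10, 13, 14}  B2 = {6, 10, 13, 14}  B3 = {6, 9, 13, 14}  B4 = {6, 7, 9, 14}  B5 = {4, 6, 7, 9}  B6 = {4, 7, 9, 12}  B7 = {4, 5, 7, 12}  B8 = {3, 4, 5, 12}  B9 = {2, 3, 5, 12}  B10 = {2, 3, 5, 11}  B11 = {0, 2, 3, 11}  B12 = {0, 1, 2, 11}
Tree: B1–B2, B2–B3, B3–B4, B4–B5, B5–B6, B6–B7, B7–B8, B8–B9, B9–B10, B10–B11, B11–B12
Every bag has size at most 4, so the width is 4 − 1 = 3 and tw(G) ≤ 3. For the lower bound: the 4 vertex sets {8,10,13}, {14}, {6}, {4,7,9,12} are disjoint, each induces a connected subgraph, and every pair is joined by at least one edge of G. Contracting each set to a single vertex therefore yields K_{4} as a minor, and since treewidth is minor-monotone, tw(G) ≥ tw(K_{4}) = 3. The upper and lower bounds meet at 3, so that is the treewidth.

3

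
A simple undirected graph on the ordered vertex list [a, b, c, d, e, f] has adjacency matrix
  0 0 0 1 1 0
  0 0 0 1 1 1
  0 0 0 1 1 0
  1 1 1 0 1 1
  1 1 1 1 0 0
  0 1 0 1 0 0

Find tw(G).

A width-2 tree decomposition is:
Bags: B1 = {c, d, e}  B2 = {b, d, e}  B3 = {a, d, e}  B4 = {b, d, f}
Tree: B1–B2, B1–B3, B2–B4
Each bag holds 3 vertices, so the decomposition has width 2, which upper-bounds the treewidth. Conversely, {c, d, e} is a clique of size 3, and the vertices of any clique must share a bag in every tree decomposition; so some bag has ≥ 3 vertices and tw(G) ≥ 2. Combining the bounds, tw(G) = 2.

2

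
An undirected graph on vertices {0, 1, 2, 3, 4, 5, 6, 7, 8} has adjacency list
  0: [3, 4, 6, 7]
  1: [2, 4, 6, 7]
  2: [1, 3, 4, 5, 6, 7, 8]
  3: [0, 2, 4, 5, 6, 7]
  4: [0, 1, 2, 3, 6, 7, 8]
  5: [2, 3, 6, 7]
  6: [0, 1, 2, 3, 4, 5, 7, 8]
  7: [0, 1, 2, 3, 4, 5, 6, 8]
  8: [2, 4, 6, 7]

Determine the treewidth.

A width-4 tree decomposition is:
Bags: B1 = {2, 3, 5, 6, 7}  B2 = {2, 3, 4, 6, 7}  B3 = {1, 2, 4, 6, 7}  B4 = {2, 4, 6, 7, 8}  B5 = {0, 3, 4, 6, 7}
Tree: B1–B2, B2–B3, B2–B4, B2–B5
Every bag has size at most 5, so the width is 5 − 1 = 4 and tw(G) ≤ 4. Conversely, {0, 3, 4, 6, 7} is a clique of size 5, and the vertices of any clique must share a bag in every tree decomposition; so some bag has ≥ 5 vertices and tw(G) ≥ 4. The upper and lower bounds meet at 4, so that is the treewidth.

4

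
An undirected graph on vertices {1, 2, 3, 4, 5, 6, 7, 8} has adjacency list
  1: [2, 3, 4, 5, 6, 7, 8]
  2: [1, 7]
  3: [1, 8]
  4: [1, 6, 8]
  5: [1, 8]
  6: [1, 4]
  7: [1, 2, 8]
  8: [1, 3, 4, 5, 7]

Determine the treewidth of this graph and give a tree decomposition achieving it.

Treewidth 2.
One such decomposition:
Bags: B1 = {1, 4, 8}  B2 = {1, 7, 8}  B3 = {1, 3, 8}  B4 = {1, 4, 6}  B5 = {1, 2, 7}  B6 = {1, 5, 8}
Tree: B1–B2, B1–B3, B1–B4, B2–B5, B2–B6

The largest bag has 3 vertices, giving width 2; this decomposition certifies tw(G) ≤ 2. For the lower bound, the 3 vertices {1, 3, 8} are pairwise adjacent, and any tree decomposition puts a clique entirely inside one bag — forcing width ≥ 2. Combining the bounds, tw(G) = 2.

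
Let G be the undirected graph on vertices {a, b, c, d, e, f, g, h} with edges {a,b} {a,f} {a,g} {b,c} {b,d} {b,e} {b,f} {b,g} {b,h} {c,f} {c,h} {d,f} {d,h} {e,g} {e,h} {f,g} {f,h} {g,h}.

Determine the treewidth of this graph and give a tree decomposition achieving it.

Treewidth 3.
Bags: B1 = {b, f, g, h}  B2 = {b, c, f, h}  B3 = {a, b, f, g}  B4 = {b, d, f, h}  B5 = {b, e, g, h}
Tree: B1–B2, B1–B3, B1–B4, B1–B5

Each bag holds 4 vertices, so the decomposition has width 3, which upper-bounds the treewidth. On the other hand G contains the 4-clique {b, e, g, h}. A clique must lie in a single bag of any decomposition, so no decomposition can have width below 3. Combining the bounds, tw(G) = 3.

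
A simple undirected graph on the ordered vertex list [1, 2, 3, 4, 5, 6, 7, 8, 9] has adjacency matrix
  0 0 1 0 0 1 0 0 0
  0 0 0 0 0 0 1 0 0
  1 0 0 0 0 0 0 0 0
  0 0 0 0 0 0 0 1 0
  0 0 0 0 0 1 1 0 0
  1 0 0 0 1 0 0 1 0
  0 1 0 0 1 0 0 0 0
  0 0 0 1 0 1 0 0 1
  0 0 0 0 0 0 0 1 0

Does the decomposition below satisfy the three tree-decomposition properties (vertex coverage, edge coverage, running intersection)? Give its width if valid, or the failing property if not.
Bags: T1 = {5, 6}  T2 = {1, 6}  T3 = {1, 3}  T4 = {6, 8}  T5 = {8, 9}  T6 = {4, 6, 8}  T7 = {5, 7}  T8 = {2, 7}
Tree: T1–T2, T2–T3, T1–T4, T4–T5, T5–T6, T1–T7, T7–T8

A tree decomposition must satisfy three properties: every vertex lies in some bag; for every edge, both endpoints lie together in some bag; and for every vertex, the bags containing it form a connected subtree. Here bags containing vertex 6 are not connected in the tree, so the decomposition is invalid.

No — bags containing vertex 6 are not connected in the tree.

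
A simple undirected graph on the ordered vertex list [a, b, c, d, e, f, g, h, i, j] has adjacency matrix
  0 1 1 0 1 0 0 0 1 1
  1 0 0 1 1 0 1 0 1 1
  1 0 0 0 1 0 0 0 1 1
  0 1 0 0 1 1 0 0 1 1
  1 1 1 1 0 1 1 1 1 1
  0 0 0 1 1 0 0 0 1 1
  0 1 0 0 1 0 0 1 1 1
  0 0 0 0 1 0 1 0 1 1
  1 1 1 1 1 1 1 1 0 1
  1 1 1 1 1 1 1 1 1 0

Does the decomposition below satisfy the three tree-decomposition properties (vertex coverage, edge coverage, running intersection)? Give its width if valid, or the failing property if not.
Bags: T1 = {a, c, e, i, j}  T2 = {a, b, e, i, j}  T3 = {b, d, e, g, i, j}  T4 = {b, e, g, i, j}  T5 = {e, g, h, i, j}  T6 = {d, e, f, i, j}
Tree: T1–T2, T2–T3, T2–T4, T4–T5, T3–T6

A tree decomposition must satisfy three properties: every vertex lies in some bag; for every edge, both endpoints lie together in some bag; and for every vertex, the bags containing it form a connected subtree. Here bags containing vertex g are not connected in the tree, so the decomposition is invalid.

No — bags containing vertex g are not connected in the tree.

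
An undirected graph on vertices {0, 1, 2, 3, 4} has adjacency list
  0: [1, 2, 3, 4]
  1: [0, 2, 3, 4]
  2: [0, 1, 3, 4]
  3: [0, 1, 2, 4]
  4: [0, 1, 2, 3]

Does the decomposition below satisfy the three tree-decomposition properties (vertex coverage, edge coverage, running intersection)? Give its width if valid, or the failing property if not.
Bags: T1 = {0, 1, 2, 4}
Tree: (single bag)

No — vertex 3 appears in no bag.

A tree decomposition must satisfy three properties: every vertex lies in some bag; for every edge, both endpoints lie together in some bag; and for every vertex, the bags containing it form a connected subtree. Here vertex 3 appears in no bag, so the decomposition is invalid.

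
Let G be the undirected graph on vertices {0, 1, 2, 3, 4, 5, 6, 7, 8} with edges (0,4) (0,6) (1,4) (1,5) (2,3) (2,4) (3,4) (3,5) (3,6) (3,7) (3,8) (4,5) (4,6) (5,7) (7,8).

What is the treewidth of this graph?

A width-2 tree decomposition is:
Bags: B1 = {3, 5, 7}  B2 = {3, 7, 8}  B3 = {3, 4, 5}  B4 = {2, 3, 4}  B5 = {3, 4, 6}  B6 = {0, 4, 6}  B7 = {1, 4, 5}
Tree: B1–B2, B1–B3, B3–B4, B4–B5, B5–B6, B3–B7
The largest bag has 3 vertices, giving width 2; this decomposition certifies tw(G) ≤ 2. On the other hand G contains the 3-clique {0, 4, 6}. A clique must lie in a single bag of any decomposition, so no decomposition can have width below 2. Hence tw(G) = 2 exactly.

2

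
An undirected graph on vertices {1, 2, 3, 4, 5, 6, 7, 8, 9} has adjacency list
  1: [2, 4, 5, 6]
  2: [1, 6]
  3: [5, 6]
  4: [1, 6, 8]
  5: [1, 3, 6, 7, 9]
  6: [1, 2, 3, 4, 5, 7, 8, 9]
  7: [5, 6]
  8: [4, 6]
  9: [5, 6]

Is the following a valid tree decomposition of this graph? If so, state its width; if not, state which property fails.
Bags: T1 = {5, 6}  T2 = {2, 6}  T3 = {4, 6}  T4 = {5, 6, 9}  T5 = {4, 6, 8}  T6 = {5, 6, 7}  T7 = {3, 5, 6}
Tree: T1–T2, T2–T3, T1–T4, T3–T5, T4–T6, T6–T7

No — vertex 1 appears in no bag.

A tree decomposition must satisfy three properties: every vertex lies in some bag; for every edge, both endpoints lie together in some bag; and for every vertex, the bags containing it form a connected subtree. Here vertex 1 appears in no bag, so the decomposition is invalid.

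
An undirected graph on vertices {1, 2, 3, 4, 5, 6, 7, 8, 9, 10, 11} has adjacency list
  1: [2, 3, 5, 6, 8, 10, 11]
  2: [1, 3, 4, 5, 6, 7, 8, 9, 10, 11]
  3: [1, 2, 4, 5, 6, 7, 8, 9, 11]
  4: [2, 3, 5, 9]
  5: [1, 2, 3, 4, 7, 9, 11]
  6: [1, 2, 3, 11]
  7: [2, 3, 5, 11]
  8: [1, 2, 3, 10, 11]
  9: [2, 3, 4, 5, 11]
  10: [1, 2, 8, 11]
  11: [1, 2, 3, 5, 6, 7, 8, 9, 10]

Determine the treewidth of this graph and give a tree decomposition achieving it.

Each bag holds 5 vertices, so the decomposition has width 4, which upper-bounds the treewidth. For the lower bound, the 5 vertices {1, 2, 8, 10, 11} are pairwise adjacent, and any tree decomposition puts a clique entirely inside one bag — forcing width ≥ 4. The upper and lower bounds meet at 4, so that is the treewidth.

Treewidth 4.
One optimal decomposition is:
Bags: B1 = {1, 2, 3, 5, 11}  B2 = {2, 3, 5, 9, 11}  B3 = {1, 2, 3, 8, 11}  B4 = {2, 3, 4, 5, 9}  B5 = {2, 3, 5, 7, 11}  B6 = {1, 2, 3, 6, 11}  B7 = {1, 2, 8, 10, 11}
Tree: B1–B2, B1–B3, B2–B4, B1–B5, B3–B6, B3–B7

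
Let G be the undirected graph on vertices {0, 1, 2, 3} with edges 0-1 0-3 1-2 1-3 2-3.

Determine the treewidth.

A width-2 tree decomposition is:
Bags: B1 = {0, 1, 3}  B2 = {1, 2, 3}
Tree: B1–B2
Every bag has size at most 3, so the width is 3 − 1 = 2 and tw(G) ≤ 2. On the other hand G contains the 3-clique {0, 1, 3}. A clique must lie in a single bag of any decomposition, so no decomposition can have width below 2. Hence tw(G) = 2 exactly.

2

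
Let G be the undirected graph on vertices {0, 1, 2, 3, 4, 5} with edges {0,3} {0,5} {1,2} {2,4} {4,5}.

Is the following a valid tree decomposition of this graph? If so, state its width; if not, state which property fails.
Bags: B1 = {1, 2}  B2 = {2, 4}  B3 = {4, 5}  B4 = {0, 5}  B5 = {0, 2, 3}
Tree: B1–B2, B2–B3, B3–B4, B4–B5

No — bags containing vertex 2 are not connected in the tree.

A tree decomposition must satisfy three properties: every vertex lies in some bag; for every edge, both endpoints lie together in some bag; and for every vertex, the bags containing it form a connected subtree. Here bags containing vertex 2 are not connected in the tree, so the decomposition is invalid.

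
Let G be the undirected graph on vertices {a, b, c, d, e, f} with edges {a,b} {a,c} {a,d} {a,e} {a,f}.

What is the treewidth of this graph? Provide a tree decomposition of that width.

Treewidth 1.
One such decomposition:
Bags: B1 = {a, d}  B2 = {a, f}  B3 = {a, b}  B4 = {a, c}  B5 = {a, e}
Tree: B1–B2, B1–B3, B1–B4, B2–B5

Every bag has size at most 2, so the width is 2 − 1 = 1 and tw(G) ≤ 1. G has an edge, so its treewidth is at least 1. Therefore the treewidth is 1.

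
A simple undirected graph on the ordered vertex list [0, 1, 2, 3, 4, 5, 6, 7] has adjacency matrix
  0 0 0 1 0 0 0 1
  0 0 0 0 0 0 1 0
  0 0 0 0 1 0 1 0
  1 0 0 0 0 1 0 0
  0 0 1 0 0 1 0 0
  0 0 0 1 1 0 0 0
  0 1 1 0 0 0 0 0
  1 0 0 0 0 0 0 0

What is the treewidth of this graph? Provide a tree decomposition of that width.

Treewidth 1.
One such decomposition:
Bags: B1 = {0, 7}  B2 = {0, 3}  B3 = {3, 5}  B4 = {4, 5}  B5 = {2, 4}  B6 = {2, 6}  B7 = {1, 6}
Tree: B1–B2, B2–B3, B3–B4, B4–B5, B5–B6, B6–B7

Every bag has size at most 2, so the width is 2 − 1 = 1 and tw(G) ≤ 1. Since G has at least one edge (e.g. 7–0), it is not an edgeless graph, so tw(G) ≥ 1. Combining the bounds, tw(G) = 1.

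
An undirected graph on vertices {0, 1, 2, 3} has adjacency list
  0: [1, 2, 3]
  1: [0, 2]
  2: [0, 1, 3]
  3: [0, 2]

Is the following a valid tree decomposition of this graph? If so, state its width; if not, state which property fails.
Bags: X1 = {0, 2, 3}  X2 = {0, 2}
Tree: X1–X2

No — vertex 1 appears in no bag.

A tree decomposition must satisfy three properties: every vertex lies in some bag; for every edge, both endpoints lie together in some bag; and for every vertex, the bags containing it form a connected subtree. Here vertex 1 appears in no bag, so the decomposition is invalid.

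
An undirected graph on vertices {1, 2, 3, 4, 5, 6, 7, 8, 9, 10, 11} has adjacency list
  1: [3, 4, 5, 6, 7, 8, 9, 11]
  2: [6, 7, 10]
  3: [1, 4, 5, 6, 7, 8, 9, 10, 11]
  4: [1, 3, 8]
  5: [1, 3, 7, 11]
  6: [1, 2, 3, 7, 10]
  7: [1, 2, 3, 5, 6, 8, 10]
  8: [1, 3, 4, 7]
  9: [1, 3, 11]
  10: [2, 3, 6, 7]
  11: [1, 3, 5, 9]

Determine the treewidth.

3

A width-3 tree decomposition is:
Bags: B1 = {1, 3, 6, 7}  B2 = {1, 3, 5, 7}  B3 = {1, 3, 5, 11}  B4 = {3, 6, 7, 10}  B5 = {1, 3, 7, 8}  B6 = {1, 3, 9, 11}  B7 = {2, 6, 7, 10}  B8 = {1, 3, 4, 8}
Tree: B1–B2, B2–B3, B1–B4, B1–B5, B3–B6, B4–B7, B5–B8
The largest bag has 4 vertices, giving width 3; this decomposition certifies tw(G) ≤ 3. On the other hand G contains the 4-clique {2, 6, 7, 10}. A clique must lie in a single bag of any decomposition, so no decomposition can have width below 3. Hence tw(G) = 3 exactly.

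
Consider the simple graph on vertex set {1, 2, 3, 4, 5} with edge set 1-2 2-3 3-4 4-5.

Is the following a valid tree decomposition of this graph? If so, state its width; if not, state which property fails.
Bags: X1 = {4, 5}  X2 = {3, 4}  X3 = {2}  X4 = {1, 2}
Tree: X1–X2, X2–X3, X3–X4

A tree decomposition must satisfy three properties: every vertex lies in some bag; for every edge, both endpoints lie together in some bag; and for every vertex, the bags containing it form a connected subtree. Here edge (3,2) lies in no bag, so the decomposition is invalid.

No — edge (3,2) lies in no bag.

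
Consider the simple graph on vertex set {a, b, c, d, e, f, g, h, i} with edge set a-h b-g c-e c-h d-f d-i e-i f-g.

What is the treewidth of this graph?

A width-1 tree decomposition is:
Bags: B1 = {b, g}  B2 = {f, g}  B3 = {d, f}  B4 = {d, i}  B5 = {e, i}  B6 = {c, e}  B7 = {c, h}  B8 = {a, h}
Tree: B1–B2, B2–B3, B3–B4, B4–B5, B5–B6, B6–B7, B7–B8
Each bag holds 2 vertices, so the decomposition has width 1, which upper-bounds the treewidth. Since G has at least one edge (e.g. b–g), it is not an edgeless graph, so tw(G) ≥ 1. The upper and lower bounds meet at 1, so that is the treewidth.

1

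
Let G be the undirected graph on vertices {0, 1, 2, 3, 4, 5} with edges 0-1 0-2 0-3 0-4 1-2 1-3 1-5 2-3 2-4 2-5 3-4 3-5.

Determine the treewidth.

A width-3 tree decomposition is:
Bags: B1 = {0, 1, 2, 3}  B2 = {0, 2, 3, 4}  B3 = {1, 2, 3, 5}
Tree: B1–B2, B1–B3
The largest bag has 4 vertices, giving width 3; this decomposition certifies tw(G) ≤ 3. On the other hand G contains the 4-clique {0, 1, 2, 3}. A clique must lie in a single bag of any decomposition, so no decomposition can have width below 3. Therefore the treewidth is 3.

3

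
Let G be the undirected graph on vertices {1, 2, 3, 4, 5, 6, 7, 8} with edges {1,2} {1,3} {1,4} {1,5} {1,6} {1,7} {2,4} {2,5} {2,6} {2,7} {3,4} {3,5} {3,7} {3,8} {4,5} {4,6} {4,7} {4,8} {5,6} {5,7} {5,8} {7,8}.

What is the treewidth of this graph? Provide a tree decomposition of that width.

Treewidth 4.
Bags: B1 = {1, 3, 4, 5, 7}  B2 = {1, 2, 4, 5, 7}  B3 = {1, 2, 4, 5, 6}  B4 = {3, 4, 5, 7, 8}
Tree: B1–B2, B2–B3, B1–B4

Every bag has size at most 5, so the width is 5 − 1 = 4 and tw(G) ≤ 4. On the other hand G contains the 5-clique {3, 4, 5, 7, 8}. A clique must lie in a single bag of any decomposition, so no decomposition can have width below 4. Hence tw(G) = 4 exactly.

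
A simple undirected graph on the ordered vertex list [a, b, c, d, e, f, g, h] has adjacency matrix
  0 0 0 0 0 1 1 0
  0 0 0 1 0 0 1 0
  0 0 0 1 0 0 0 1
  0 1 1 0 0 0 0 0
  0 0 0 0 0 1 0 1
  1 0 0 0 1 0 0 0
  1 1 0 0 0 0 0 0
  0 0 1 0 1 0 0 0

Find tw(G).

2

A width-2 tree decomposition is:
Bags: B1 = {b, c, d}  B2 = {b, c, h}  B3 = {b, e, h}  B4 = {b, e, f}  B5 = {a, b, f}  B6 = {a, b, g}
Tree: B1–B2, B2–B3, B3–B4, B4–B5, B5–B6
The largest bag has 3 vertices, giving width 2; this decomposition certifies tw(G) ≤ 2. For the lower bound, G contains the cycle b–d–c–h–e–f–a–g–b, so G is not a forest; only forests have treewidth ≤ 1, hence tw(G) ≥ 2. Therefore the treewidth is 2.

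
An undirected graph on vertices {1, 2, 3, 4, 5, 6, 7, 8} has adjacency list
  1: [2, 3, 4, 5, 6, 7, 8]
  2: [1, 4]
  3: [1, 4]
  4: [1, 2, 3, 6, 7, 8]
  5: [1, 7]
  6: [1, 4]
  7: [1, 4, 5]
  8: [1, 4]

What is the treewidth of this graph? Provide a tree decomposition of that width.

Treewidth 2.
One optimal decomposition is:
Bags: B1 = {1, 3, 4}  B2 = {1, 4, 7}  B3 = {1, 4, 8}  B4 = {1, 4, 6}  B5 = {1, 2, 4}  B6 = {1, 5, 7}
Tree: B1–B2, B1–B3, B1–B4, B4–B5, B2–B6

The largest bag has 3 vertices, giving width 2; this decomposition certifies tw(G) ≤ 2. Conversely, {1, 2, 4} is a clique of size 3, and the vertices of any clique must share a bag in every tree decomposition; so some bag has ≥ 3 vertices and tw(G) ≥ 2. Therefore the treewidth is 2.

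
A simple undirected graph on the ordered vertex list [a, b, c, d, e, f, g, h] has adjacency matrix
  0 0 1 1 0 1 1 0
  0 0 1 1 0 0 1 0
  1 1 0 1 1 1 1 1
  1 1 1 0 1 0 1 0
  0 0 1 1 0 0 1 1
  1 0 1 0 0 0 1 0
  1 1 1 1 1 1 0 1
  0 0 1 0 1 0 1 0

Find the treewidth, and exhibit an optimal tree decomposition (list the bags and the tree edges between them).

Treewidth 3.
One such decomposition:
Bags: B1 = {c, e, g, h}  B2 = {c, d, e, g}  B3 = {a, c, d, g}  B4 = {a, c, f, g}  B5 = {b, c, d, g}
Tree: B1–B2, B2–B3, B3–B4, B3–B5

The largest bag has 4 vertices, giving width 3; this decomposition certifies tw(G) ≤ 3. Conversely, {c, d, e, g} is a clique of size 4, and the vertices of any clique must share a bag in every tree decomposition; so some bag has ≥ 4 vertices and tw(G) ≥ 3. Combining the bounds, tw(G) = 3.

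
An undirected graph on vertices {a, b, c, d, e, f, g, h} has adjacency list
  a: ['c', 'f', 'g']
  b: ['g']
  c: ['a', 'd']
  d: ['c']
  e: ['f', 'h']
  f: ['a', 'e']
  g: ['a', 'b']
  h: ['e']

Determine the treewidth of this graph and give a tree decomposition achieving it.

Each bag holds 2 vertices, so the decomposition has width 1, which upper-bounds the treewidth. Since G has at least one edge (e.g. f–a), it is not an edgeless graph, so tw(G) ≥ 1. Therefore the treewidth is 1.

Treewidth 1.
One such decomposition:
Bags: B1 = {a, f}  B2 = {e, f}  B3 = {a, c}  B4 = {a, g}  B5 = {c, d}  B6 = {b, g}  B7 = {e, h}
Tree: B1–B2, B1–B3, B3–B4, B3–B5, B4–B6, B2–B7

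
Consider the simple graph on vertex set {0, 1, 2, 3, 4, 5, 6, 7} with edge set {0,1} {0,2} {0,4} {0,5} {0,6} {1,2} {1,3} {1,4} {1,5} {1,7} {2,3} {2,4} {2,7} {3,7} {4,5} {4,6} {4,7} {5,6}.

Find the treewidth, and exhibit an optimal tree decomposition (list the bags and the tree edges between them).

Treewidth 3.
One optimal decomposition is:
Bags: B1 = {0, 1, 4, 5}  B2 = {0, 1, 2, 4}  B3 = {0, 4, 5, 6}  B4 = {1, 2, 4, 7}  B5 = {1, 2, 3, 7}
Tree: B1–B2, B1–B3, B2–B4, B4–B5

Every bag has size at most 4, so the width is 4 − 1 = 3 and tw(G) ≤ 3. For the lower bound, the 4 vertices {1, 2, 3, 7} are pairwise adjacent, and any tree decomposition puts a clique entirely inside one bag — forcing width ≥ 3. Therefore the treewidth is 3.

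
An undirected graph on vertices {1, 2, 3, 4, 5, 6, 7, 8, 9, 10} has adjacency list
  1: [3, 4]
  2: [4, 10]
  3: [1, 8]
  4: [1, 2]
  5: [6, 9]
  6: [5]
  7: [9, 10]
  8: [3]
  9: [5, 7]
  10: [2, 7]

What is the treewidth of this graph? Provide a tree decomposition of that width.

Treewidth 1.
One such decomposition:
Bags: B1 = {3, 8}  B2 = {1, 3}  B3 = {1, 4}  B4 = {2, 4}  B5 = {2, 10}  B6 = {7, 10}  B7 = {7, 9}  B8 = {5, 9}  B9 = {5, 6}
Tree: B1–B2, B2–B3, B3–B4, B4–B5, B5–B6, B6–B7, B7–B8, B8–B9

Each bag holds 2 vertices, so the decomposition has width 1, which upper-bounds the treewidth. G has an edge, so its treewidth is at least 1. Therefore the treewidth is 1.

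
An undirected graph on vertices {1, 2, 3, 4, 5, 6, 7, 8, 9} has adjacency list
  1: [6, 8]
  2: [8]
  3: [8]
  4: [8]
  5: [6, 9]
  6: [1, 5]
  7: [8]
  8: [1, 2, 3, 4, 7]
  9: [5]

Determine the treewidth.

A width-1 tree decomposition is:
Bags: B1 = {1, 8}  B2 = {4, 8}  B3 = {2, 8}  B4 = {1, 6}  B5 = {5, 6}  B6 = {7, 8}  B7 = {5, 9}  B8 = {3, 8}
Tree: B1–B2, B2–B3, B1–B4, B4–B5, B2–B6, B5–B7, B2–B8
The largest bag has 2 vertices, giving width 1; this decomposition certifies tw(G) ≤ 1. Any graph with an edge has treewidth ≥ 1, and G has the edge 8–1. Therefore the treewidth is 1.

1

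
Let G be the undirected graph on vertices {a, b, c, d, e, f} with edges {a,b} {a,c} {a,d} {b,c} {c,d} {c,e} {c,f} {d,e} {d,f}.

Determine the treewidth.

A width-2 tree decomposition is:
Bags: B1 = {a, c, d}  B2 = {c, d, e}  B3 = {c, d, f}  B4 = {a, b, c}
Tree: B1–B2, B2–B3, B1–B4
Each bag holds 3 vertices, so the decomposition has width 2, which upper-bounds the treewidth. Conversely, {c, d, e} is a clique of size 3, and the vertices of any clique must share a bag in every tree decomposition; so some bag has ≥ 3 vertices and tw(G) ≥ 2. Hence tw(G) = 2 exactly.

2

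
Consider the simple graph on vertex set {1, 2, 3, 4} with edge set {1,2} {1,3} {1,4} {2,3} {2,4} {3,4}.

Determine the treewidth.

A width-3 tree decomposition is:
Bags: B1 = {1, 2, 3, 4}
Tree: (single bag)
With just one bag of size 4, the width is 4 − 1 = 3, so tw(G) ≤ 3. For the lower bound, the 4 vertices {1, 2, 3, 4} are pairwise adjacent, and any tree decomposition puts a clique entirely inside one bag — forcing width ≥ 3. Therefore the treewidth is 3.

3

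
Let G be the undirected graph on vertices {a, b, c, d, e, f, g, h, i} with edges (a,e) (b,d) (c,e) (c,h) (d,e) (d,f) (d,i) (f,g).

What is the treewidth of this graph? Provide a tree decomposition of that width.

Treewidth 1.
One optimal decomposition is:
Bags: B1 = {d, e}  B2 = {d, f}  B3 = {b, d}  B4 = {c, e}  B5 = {c, h}  B6 = {a, e}  B7 = {d, i}  B8 = {f, g}
Tree: B1–B2, B2–B3, B1–B4, B4–B5, B1–B6, B3–B7, B2–B8

Every bag has size at most 2, so the width is 2 − 1 = 1 and tw(G) ≤ 1. G has an edge, so its treewidth is at least 1. The upper and lower bounds meet at 1, so that is the treewidth.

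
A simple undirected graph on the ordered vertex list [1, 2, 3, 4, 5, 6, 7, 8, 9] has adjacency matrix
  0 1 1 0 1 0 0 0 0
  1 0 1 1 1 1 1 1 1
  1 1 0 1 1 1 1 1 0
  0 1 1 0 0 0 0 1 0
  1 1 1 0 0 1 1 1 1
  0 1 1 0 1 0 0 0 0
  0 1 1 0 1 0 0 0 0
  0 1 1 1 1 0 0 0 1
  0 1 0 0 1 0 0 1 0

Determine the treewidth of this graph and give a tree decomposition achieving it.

Each bag holds 4 vertices, so the decomposition has width 3, which upper-bounds the treewidth. For the lower bound, the 4 vertices {2, 5, 8, 9} are pairwise adjacent, and any tree decomposition puts a clique entirely inside one bag — forcing width ≥ 3. Hence tw(G) = 3 exactly.

Treewidth 3.
One such decomposition:
Bags: B1 = {2, 3, 5, 8}  B2 = {2, 3, 4, 8}  B3 = {2, 3, 5, 7}  B4 = {2, 5, 8, 9}  B5 = {2, 3, 5, 6}  B6 = {1, 2, 3, 5}
Tree: B1–B2, B1–B3, B1–B4, B1–B5, B3–B6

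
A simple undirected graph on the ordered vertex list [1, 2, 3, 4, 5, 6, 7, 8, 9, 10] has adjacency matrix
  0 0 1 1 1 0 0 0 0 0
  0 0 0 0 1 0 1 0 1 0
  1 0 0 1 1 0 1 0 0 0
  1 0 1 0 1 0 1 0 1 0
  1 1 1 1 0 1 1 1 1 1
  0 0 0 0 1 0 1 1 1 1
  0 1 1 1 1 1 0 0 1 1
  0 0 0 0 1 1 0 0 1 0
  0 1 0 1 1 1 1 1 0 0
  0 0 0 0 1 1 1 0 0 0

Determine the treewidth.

A width-3 tree decomposition is:
Bags: B1 = {2, 5, 7, 9}  B2 = {5, 6, 7, 9}  B3 = {4, 5, 7, 9}  B4 = {3, 4, 5, 7}  B5 = {5, 6, 8, 9}  B6 = {5, 6, 7, 10}  B7 = {1, 3, 4, 5}
Tree: B1–B2, B2–B3, B3–B4, B2–B5, B2–B6, B4–B7
Every bag has size at most 4, so the width is 4 − 1 = 3 and tw(G) ≤ 3. Conversely, {5, 6, 8, 9} is a clique of size 4, and the vertices of any clique must share a bag in every tree decomposition; so some bag has ≥ 4 vertices and tw(G) ≥ 3. Combining the bounds, tw(G) = 3.

3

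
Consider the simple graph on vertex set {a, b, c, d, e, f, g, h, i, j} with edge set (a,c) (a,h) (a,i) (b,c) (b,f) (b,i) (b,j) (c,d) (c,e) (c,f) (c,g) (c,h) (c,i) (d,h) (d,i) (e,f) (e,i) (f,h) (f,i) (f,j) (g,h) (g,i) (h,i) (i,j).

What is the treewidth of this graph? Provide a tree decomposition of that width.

Every bag has size at most 4, so the width is 4 − 1 = 3 and tw(G) ≤ 3. Conversely, {b, f, i, j} is a clique of size 4, and the vertices of any clique must share a bag in every tree decomposition; so some bag has ≥ 4 vertices and tw(G) ≥ 3. The upper and lower bounds meet at 3, so that is the treewidth.

Treewidth 3.
One optimal decomposition is:
Bags: B1 = {a, c, h, i}  B2 = {c, f, h, i}  B3 = {c, d, h, i}  B4 = {b, c, f, i}  B5 = {b, f, i, j}  B6 = {c, e, f, i}  B7 = {c, g, h, i}
Tree: B1–B2, B1–B3, B2–B4, B4–B5, B2–B6, B1–B7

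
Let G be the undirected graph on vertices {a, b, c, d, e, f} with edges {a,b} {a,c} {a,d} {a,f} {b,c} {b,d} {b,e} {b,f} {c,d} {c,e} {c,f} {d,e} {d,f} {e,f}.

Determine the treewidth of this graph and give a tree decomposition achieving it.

Treewidth 4.
One optimal decomposition is:
Bags: B1 = {b, c, d, e, f}  B2 = {a, b, c, d, f}
Tree: B1–B2

The largest bag has 5 vertices, giving width 4; this decomposition certifies tw(G) ≤ 4. Conversely, {b, c, d, e, f} is a clique of size 5, and the vertices of any clique must share a bag in every tree decomposition; so some bag has ≥ 5 vertices and tw(G) ≥ 4. Combining the bounds, tw(G) = 4.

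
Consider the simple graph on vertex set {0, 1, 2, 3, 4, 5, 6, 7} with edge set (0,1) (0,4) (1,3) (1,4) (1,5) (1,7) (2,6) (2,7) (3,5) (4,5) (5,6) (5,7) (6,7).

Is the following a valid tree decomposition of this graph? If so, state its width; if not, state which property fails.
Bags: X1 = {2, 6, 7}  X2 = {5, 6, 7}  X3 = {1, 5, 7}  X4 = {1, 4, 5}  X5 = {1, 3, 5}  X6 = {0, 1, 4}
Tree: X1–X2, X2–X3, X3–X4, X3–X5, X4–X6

Vertex coverage: the bags together contain {0, 1, 2, 3, 4, 5, 6, 7}, the full vertex set. Edge coverage: each edge of G has both endpoints in at least one bag. Running intersection: for every vertex, the bags containing it form a connected subtree. All three properties hold, so this is a valid tree decomposition of width max|bag| − 1 = 2, and hence tw(G) ≤ 2.

Yes; width 2.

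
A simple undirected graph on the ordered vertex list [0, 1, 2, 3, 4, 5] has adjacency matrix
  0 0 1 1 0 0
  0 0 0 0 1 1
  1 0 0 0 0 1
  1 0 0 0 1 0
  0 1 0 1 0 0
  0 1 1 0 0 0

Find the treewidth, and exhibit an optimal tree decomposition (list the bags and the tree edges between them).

Treewidth 2.
One optimal decomposition is:
Bags: B1 = {1, 4, 5}  B2 = {2, 4, 5}  B3 = {0, 2, 4}  B4 = {0, 3, 4}
Tree: B1–B2, B2–B3, B3–B4

Every bag has size at most 3, so the width is 3 − 1 = 2 and tw(G) ≤ 2. The edges 4–1–5–2–0–3–4 form a cycle, so G is not a tree and its treewidth is at least 2. The upper and lower bounds meet at 2, so that is the treewidth.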